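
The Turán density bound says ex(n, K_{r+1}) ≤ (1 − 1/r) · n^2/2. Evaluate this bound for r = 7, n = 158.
Turán density bound = (6/7) · 158^2/2 = 74892/7 ≈ 10698.8571

Turán's theorem: ex(n, K_{r+1}) is achieved by the complete r-partite Turán graph T(n, r) with parts as balanced as possible, and is at most (1 − 1/r) · n^2/2. For r = 7, n = 158: the density bound is (6/7) · 24964/2 = 74892/7 ≈ 10698.8571. The integer-valued extremum is e(T(158, 7)) = 10698, which is strictly less than the density bound 74892/7 since 7 ∤ 158 (the parts of T(158, 7) cannot all be equal).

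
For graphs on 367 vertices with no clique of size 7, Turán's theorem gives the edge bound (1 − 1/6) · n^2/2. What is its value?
Turán density bound = (5/6) · 367^2/2 = 673445/12 ≈ 56120.4167

Turán's theorem: ex(n, K_{r+1}) is achieved by the complete r-partite Turán graph T(n, r) with parts as balanced as possible, and is at most (1 − 1/r) · n^2/2. For r = 6, n = 367: the density bound is (5/6) · 134689/2 = 673445/12 ≈ 56120.4167. The integer-valued extremum is e(T(367, 6)) = 56120, which is strictly less than the density bound 673445/12 since 6 ∤ 367 (the parts of T(367, 6) cannot all be equal).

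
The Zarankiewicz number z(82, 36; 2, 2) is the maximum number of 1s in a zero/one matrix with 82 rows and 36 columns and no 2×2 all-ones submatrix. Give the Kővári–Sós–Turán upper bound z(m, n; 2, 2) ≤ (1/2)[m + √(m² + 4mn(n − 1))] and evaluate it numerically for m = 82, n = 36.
z(82, 36; 2, 2) ≤ (1/2)[82 + √(82² + 4·82·36·35)] = (1/2)[82 + √420004] = 365.0386

Kővári–Sós–Turán: let r_1, ..., r_82 be the row sums and z = Σ r_i the total number of 1s. Each pair of columns can share at most one row with both entries 1 (else a 2×2 all-ones block appears), so Σ_i C(r_i, 2) ≤ C(36, 2) = 630. By convexity Σ_i C(r_i, 2) ≥ 82·C(z/82, 2) = z(z − 82)/(2·82), giving z² − 82z − 82·36·35 ≤ 0 and hence z ≤ (1/2)[82 + √(6724 + 4·103320)] = (1/2)[82 + √420004] ≈ (1/2)(82 + 648.0772) = 365.0386.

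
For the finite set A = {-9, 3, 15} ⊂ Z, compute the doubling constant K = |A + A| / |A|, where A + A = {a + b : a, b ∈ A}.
K = |A + A| / |A| = 5/3

Enumerate A + A = {a + b : a, b ∈ A}. With |A| = 3, there are |A|^2 = 9 ordered sum pairs; collecting distinct values, A + A = {-18, -6, 6, 18, 30}, so |A + A| = 5. Thus K = 5/3. Here |A + A| = 2|A| − 1 = 5, the minimum possible — so K = 5/3 is minimal, which holds iff A is an arithmetic progression.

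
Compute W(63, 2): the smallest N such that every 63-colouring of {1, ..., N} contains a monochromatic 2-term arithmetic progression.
W(63, 2) = 63 + 1 = 64

A 2-term AP is any pair of integers, so a monochromatic 2-AP exists iff some colour is used at least twice. With 63 colours, the colouring i ↦ i on {1, ..., 63} uses each colour once, avoiding any monochromatic pair, so W(63, 2) > 63. For {1, ..., 64}, pigeonhole forces two integers of the same colour, which form a monochromatic 2-AP. Hence W(63, 2) = 64.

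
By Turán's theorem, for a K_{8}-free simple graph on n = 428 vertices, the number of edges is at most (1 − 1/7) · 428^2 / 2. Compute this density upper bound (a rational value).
Turán density bound = (6/7) · 428^2/2 = 549552/7 ≈ 78507.4286

Turán's theorem: ex(n, K_{r+1}) is achieved by the complete r-partite Turán graph T(n, r) with parts as balanced as possible, and is at most (1 − 1/r) · n^2/2. For r = 7, n = 428: the density bound is (6/7) · 183184/2 = 549552/7 ≈ 78507.4286. The integer-valued extremum is e(T(428, 7)) = 78507, which is strictly less than the density bound 549552/7 since 7 ∤ 428 (the parts of T(428, 7) cannot all be equal).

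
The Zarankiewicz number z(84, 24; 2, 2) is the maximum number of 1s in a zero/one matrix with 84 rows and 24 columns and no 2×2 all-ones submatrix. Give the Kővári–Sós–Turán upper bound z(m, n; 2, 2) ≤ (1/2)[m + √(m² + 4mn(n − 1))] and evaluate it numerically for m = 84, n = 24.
z(84, 24; 2, 2) ≤ (1/2)[84 + √(84² + 4·84·24·23)] = (1/2)[84 + √192528] = 261.3901

Kővári–Sós–Turán: let r_1, ..., r_84 be the row sums and z = Σ r_i the total number of 1s. Each pair of columns can share at most one row with both entries 1 (else a 2×2 all-ones block appears), so Σ_i C(r_i, 2) ≤ C(24, 2) = 276. By convexity Σ_i C(r_i, 2) ≥ 84·C(z/84, 2) = z(z − 84)/(2·84), giving z² − 84z − 84·24·23 ≤ 0 and hence z ≤ (1/2)[84 + √(7056 + 4·46368)] = (1/2)[84 + √192528] ≈ (1/2)(84 + 438.7801) = 261.3901.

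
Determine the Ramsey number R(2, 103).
R(2, 103) = 103

R(2, k) = k for all k ≥ 2: in a 2-colouring of K_k, either some edge is red (a red K_2) or all edges are blue (a blue K_k). And K_{102} coloured all-blue has no blue K_103, so R(2, 103) > 102. Hence R(2, 103) = 103.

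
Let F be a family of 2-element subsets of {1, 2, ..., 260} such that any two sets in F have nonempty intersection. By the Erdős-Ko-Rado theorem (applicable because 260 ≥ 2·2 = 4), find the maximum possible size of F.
max |F| = C(259, 1) = 259

The Erdős-Ko-Rado theorem states: for n ≥ 2k, an intersecting family of k-subsets of an n-element set has size at most C(n − 1, k − 1), with equality for 'star' families {A ⊆ [n] : |A| = k, i ∈ A} (fix an element i). For n = 260, k = 2: C(259, 1) = 259.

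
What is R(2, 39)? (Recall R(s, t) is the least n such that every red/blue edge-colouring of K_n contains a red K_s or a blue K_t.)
R(2, 39) = 39

R(2, k) = k for all k ≥ 2: in a 2-colouring of K_k, either some edge is red (a red K_2) or all edges are blue (a blue K_k). And K_{38} coloured all-blue has no blue K_39, so R(2, 39) > 38. Hence R(2, 39) = 39.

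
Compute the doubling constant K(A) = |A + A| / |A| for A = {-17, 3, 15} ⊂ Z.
K = |A + A| / |A| = 6/3 = 2

Enumerate A + A = {a + b : a, b ∈ A}. With |A| = 3, there are |A|^2 = 9 ordered sum pairs; collecting distinct values, A + A = {-34, -14, -2, 6, 18, 30}, so |A + A| = 6. Thus K = 6/3 = 2. For comparison, the minimum possible |A + A| over all 3-element sets is 2·3 − 1 = 5 (so min K = 5/3), attained only by arithmetic progressions.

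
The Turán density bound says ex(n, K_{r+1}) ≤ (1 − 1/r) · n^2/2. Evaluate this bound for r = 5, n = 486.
Turán density bound = (4/5) · 486^2/2 = 472392/5 ≈ 94478.4

Turán's theorem: ex(n, K_{r+1}) is achieved by the complete r-partite Turán graph T(n, r) with parts as balanced as possible, and is at most (1 − 1/r) · n^2/2. For r = 5, n = 486: the density bound is (4/5) · 236196/2 = 472392/5 ≈ 94478.4. The integer-valued extremum is e(T(486, 5)) = 94478, which is strictly less than the density bound 472392/5 since 5 ∤ 486 (the parts of T(486, 5) cannot all be equal).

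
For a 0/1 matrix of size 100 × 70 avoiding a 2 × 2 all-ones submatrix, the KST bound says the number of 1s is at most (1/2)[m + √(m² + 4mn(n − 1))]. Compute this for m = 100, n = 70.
z(100, 70; 2, 2) ≤ (1/2)[100 + √(100² + 4·100·70·69)] = (1/2)[100 + √1942000] = 746.7783

Kővári–Sós–Turán: let r_1, ..., r_100 be the row sums and z = Σ r_i the total number of 1s. Each pair of columns can share at most one row with both entries 1 (else a 2×2 all-ones block appears), so Σ_i C(r_i, 2) ≤ C(70, 2) = 2415. By convexity Σ_i C(r_i, 2) ≥ 100·C(z/100, 2) = z(z − 100)/(2·100), giving z² − 100z − 100·70·69 ≤ 0 and hence z ≤ (1/2)[100 + √(10000 + 4·483000)] = (1/2)[100 + √1942000] ≈ (1/2)(100 + 1393.5566) = 746.7783.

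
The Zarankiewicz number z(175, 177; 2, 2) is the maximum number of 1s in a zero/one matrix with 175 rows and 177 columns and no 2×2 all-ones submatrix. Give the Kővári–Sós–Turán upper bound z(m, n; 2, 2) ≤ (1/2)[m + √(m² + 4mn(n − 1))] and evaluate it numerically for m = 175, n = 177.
z(175, 177; 2, 2) ≤ (1/2)[175 + √(175² + 4·175·177·176)] = (1/2)[175 + √21837025] = 2424.0051

Kővári–Sós–Turán: let r_1, ..., r_175 be the row sums and z = Σ r_i the total number of 1s. Each pair of columns can share at most one row with both entries 1 (else a 2×2 all-ones block appears), so Σ_i C(r_i, 2) ≤ C(177, 2) = 15576. By convexity Σ_i C(r_i, 2) ≥ 175·C(z/175, 2) = z(z − 175)/(2·175), giving z² − 175z − 175·177·176 ≤ 0 and hence z ≤ (1/2)[175 + √(30625 + 4·5451600)] = (1/2)[175 + √21837025] ≈ (1/2)(175 + 4673.0103) = 2424.0051.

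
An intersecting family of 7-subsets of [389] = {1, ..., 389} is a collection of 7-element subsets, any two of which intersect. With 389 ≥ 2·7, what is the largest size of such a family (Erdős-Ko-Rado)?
max |F| = C(388, 6) = 4558145946816

Erdős-Ko-Rado (1961): when n ≥ 2k, max |F| = C(n−1, k−1). The bound is attained by the star {A : i ∈ A} for any fixed i ∈ [n]. Here C(389−1, 7−1) = C(388, 6) = 4558145946816.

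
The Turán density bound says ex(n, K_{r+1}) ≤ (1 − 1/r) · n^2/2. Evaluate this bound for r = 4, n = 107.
Turán density bound = (3/4) · 107^2/2 = 34347/8 ≈ 4293.375

Turán's theorem: ex(n, K_{r+1}) is achieved by the complete r-partite Turán graph T(n, r) with parts as balanced as possible, and is at most (1 − 1/r) · n^2/2. For r = 4, n = 107: the density bound is (3/4) · 11449/2 = 34347/8 ≈ 4293.375. The integer-valued extremum is e(T(107, 4)) = 4293, which is strictly less than the density bound 34347/8 since 4 ∤ 107 (the parts of T(107, 4) cannot all be equal).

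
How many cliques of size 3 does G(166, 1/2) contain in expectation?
E[# K_3] = C(166, 3) · (1/2)^C(3, 2) = 748660 / 2^3 = 187165/2 = 93582.5

For each 3-subset S of vertices (there are C(166, 3) = 748660 such S), let X_S = 1 if S induces a K_3 (all C(3, 2) = 3 edges present). Then P(X_S = 1) = (1/2)^3 = 1/8. By linearity of expectation, E[# K_3] = C(166, 3) · (1/2)^3 = 748660 / 8 = 187165/2 = 93582.5.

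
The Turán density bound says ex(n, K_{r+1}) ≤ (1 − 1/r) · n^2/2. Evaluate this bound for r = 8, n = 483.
Turán density bound = (7/8) · 483^2/2 = 1633023/16 ≈ 102063.9375

Turán's theorem: ex(n, K_{r+1}) is achieved by the complete r-partite Turán graph T(n, r) with parts as balanced as possible, and is at most (1 − 1/r) · n^2/2. For r = 8, n = 483: the density bound is (7/8) · 233289/2 = 1633023/16 ≈ 102063.9375. The integer-valued extremum is e(T(483, 8)) = 102063, which is strictly less than the density bound 1633023/16 since 8 ∤ 483 (the parts of T(483, 8) cannot all be equal).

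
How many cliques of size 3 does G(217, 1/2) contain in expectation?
E[# K_3] = C(217, 3) · (1/2)^C(3, 2) = 1679580 / 2^3 = 419895/2 = 209947.5

For each 3-subset S of vertices (there are C(217, 3) = 1679580 such S), let X_S = 1 if S induces a K_3 (all C(3, 2) = 3 edges present). Then P(X_S = 1) = (1/2)^3 = 1/8. By linearity of expectation, E[# K_3] = C(217, 3) · (1/2)^3 = 1679580 / 8 = 419895/2 = 209947.5.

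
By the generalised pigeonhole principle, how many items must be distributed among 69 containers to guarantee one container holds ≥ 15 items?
n = (15 − 1)·69 + 1 = 967

By the generalised pigeonhole principle, to guarantee some box contains ≥ r objects we need more than (r − 1) · k objects total. Threshold: n = (r − 1) · k + 1. With r = 15 and k = 69: n = 14 · 69 + 1 = 966 + 1 = 967. For n = 966 = 14 · 69, we can put exactly 14 objects in every box, avoiding 15 in any single one — so 967 is tight.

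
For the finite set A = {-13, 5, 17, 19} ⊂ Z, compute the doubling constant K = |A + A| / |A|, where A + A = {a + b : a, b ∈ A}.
K = |A + A| / |A| = 10/4 = 5/2

Enumerate A + A = {a + b : a, b ∈ A}. With |A| = 4, there are |A|^2 = 16 ordered sum pairs; collecting distinct values, A + A = {-26, -8, 4, 6, 10, 22, 24, 34, 36, 38}, so |A + A| = 10. Thus K = 10/4 = 5/2. For comparison, the minimum possible |A + A| over all 4-element sets is 2·4 − 1 = 7 (so min K = 7/4), attained only by arithmetic progressions.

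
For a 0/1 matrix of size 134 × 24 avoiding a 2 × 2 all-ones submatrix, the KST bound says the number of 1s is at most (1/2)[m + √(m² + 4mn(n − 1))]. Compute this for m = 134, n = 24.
z(134, 24; 2, 2) ≤ (1/2)[134 + √(134² + 4·134·24·23)] = (1/2)[134 + √313828] = 347.1018

Kővári–Sós–Turán: let r_1, ..., r_134 be the row sums and z = Σ r_i the total number of 1s. Each pair of columns can share at most one row with both entries 1 (else a 2×2 all-ones block appears), so Σ_i C(r_i, 2) ≤ C(24, 2) = 276. By convexity Σ_i C(r_i, 2) ≥ 134·C(z/134, 2) = z(z − 134)/(2·134), giving z² − 134z − 134·24·23 ≤ 0 and hence z ≤ (1/2)[134 + √(17956 + 4·73968)] = (1/2)[134 + √313828] ≈ (1/2)(134 + 560.2035) = 347.1018.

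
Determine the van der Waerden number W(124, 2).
W(124, 2) = 124 + 1 = 125

A 2-term AP is any pair of integers, so a monochromatic 2-AP exists iff some colour is used at least twice. With 124 colours, the colouring i ↦ i on {1, ..., 124} uses each colour once, avoiding any monochromatic pair, so W(124, 2) > 124. For {1, ..., 125}, pigeonhole forces two integers of the same colour, which form a monochromatic 2-AP. Hence W(124, 2) = 125.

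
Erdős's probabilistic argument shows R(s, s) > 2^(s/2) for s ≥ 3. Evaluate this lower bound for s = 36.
2^(36/2) = 262144; so R(36, 36) > 262144

Colour each edge of K_n uniformly at random with red/blue. The expected number of monochromatic K_36 is C(n, 36) · 2 · 2^(−C(36,2)). If C(n, 36) · 2^(1 − C(36,2)) < 1, then with positive probability no monochromatic K_36 exists, so R(36, 36) > n. The standard estimate C(n, 36) ≤ n^36/36! shows this inequality holds whenever n ≤ 2^(36/2) (since 36! · 2^(C(36,2) − 1) > 2^(36^2/2) ≥ n^36). Hence R(36, 36) > 2^(36/2) = 262144.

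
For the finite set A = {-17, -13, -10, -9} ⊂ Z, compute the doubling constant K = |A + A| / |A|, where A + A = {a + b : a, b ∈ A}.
K = |A + A| / |A| = 9/4

Enumerate A + A = {a + b : a, b ∈ A}. With |A| = 4, there are |A|^2 = 16 ordered sum pairs; collecting distinct values, A + A = {-34, -30, -27, -26, -23, -22, -20, -19, -18}, so |A + A| = 9. Thus K = 9/4. For comparison, the minimum possible |A + A| over all 4-element sets is 2·4 − 1 = 7 (so min K = 7/4), attained only by arithmetic progressions.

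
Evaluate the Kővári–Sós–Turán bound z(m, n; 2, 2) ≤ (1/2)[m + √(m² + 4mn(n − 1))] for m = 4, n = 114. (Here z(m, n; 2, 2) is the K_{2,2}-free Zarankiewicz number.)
z(4, 114; 2, 2) ≤ (1/2)[4 + √(4² + 4·4·114·113)] = (1/2)[4 + √206128] = 229.0066

Kővári–Sós–Turán: let r_1, ..., r_4 be the row sums and z = Σ r_i the total number of 1s. Each pair of columns can share at most one row with both entries 1 (else a 2×2 all-ones block appears), so Σ_i C(r_i, 2) ≤ C(114, 2) = 6441. By convexity Σ_i C(r_i, 2) ≥ 4·C(z/4, 2) = z(z − 4)/(2·4), giving z² − 4z − 4·114·113 ≤ 0 and hence z ≤ (1/2)[4 + √(16 + 4·51528)] = (1/2)[4 + √206128] ≈ (1/2)(4 + 454.0132) = 229.0066.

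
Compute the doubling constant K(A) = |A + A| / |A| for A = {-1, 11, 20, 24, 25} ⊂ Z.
K = |A + A| / |A| = 15/5 = 3

Enumerate A + A = {a + b : a, b ∈ A}. With |A| = 5, there are |A|^2 = 25 ordered sum pairs; collecting distinct values, A + A = {-2, 10, 19, 22, 23, 24, 31, 35, 36, 40, 44, 45, 48, 49, 50}, so |A + A| = 15. Thus K = 15/5 = 3. For comparison, the minimum possible |A + A| over all 5-element sets is 2·5 − 1 = 9 (so min K = 9/5), attained only by arithmetic progressions.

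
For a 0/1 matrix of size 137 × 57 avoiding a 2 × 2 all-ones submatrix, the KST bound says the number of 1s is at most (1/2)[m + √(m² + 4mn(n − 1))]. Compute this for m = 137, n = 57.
z(137, 57; 2, 2) ≤ (1/2)[137 + √(137² + 4·137·57·56)] = (1/2)[137 + √1767985] = 733.328

Kővári–Sós–Turán: let r_1, ..., r_137 be the row sums and z = Σ r_i the total number of 1s. Each pair of columns can share at most one row with both entries 1 (else a 2×2 all-ones block appears), so Σ_i C(r_i, 2) ≤ C(57, 2) = 1596. By convexity Σ_i C(r_i, 2) ≥ 137·C(z/137, 2) = z(z − 137)/(2·137), giving z² − 137z − 137·57·56 ≤ 0 and hence z ≤ (1/2)[137 + √(18769 + 4·437304)] = (1/2)[137 + √1767985] ≈ (1/2)(137 + 1329.656) = 733.328.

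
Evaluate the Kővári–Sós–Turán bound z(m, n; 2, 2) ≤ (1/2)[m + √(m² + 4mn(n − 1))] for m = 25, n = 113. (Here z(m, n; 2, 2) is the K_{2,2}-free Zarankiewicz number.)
z(25, 113; 2, 2) ≤ (1/2)[25 + √(25² + 4·25·113·112)] = (1/2)[25 + √1266225] = 575.1333

Kővári–Sós–Turán: let r_1, ..., r_25 be the row sums and z = Σ r_i the total number of 1s. Each pair of columns can share at most one row with both entries 1 (else a 2×2 all-ones block appears), so Σ_i C(r_i, 2) ≤ C(113, 2) = 6328. By convexity Σ_i C(r_i, 2) ≥ 25·C(z/25, 2) = z(z − 25)/(2·25), giving z² − 25z − 25·113·112 ≤ 0 and hence z ≤ (1/2)[25 + √(625 + 4·316400)] = (1/2)[25 + √1266225] ≈ (1/2)(25 + 1125.2666) = 575.1333.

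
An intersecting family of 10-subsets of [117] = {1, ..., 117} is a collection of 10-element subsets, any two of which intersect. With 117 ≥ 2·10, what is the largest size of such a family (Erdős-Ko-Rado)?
max |F| = C(116, 9) = 7623598774440

The Erdős-Ko-Rado theorem states: for n ≥ 2k, an intersecting family of k-subsets of an n-element set has size at most C(n − 1, k − 1), with equality for 'star' families {A ⊆ [n] : |A| = k, i ∈ A} (fix an element i). For n = 117, k = 10: C(116, 9) = 7623598774440.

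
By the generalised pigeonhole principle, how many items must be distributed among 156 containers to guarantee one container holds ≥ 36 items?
n = (36 − 1)·156 + 1 = 5461

By the generalised pigeonhole principle, to guarantee some box contains ≥ r objects we need more than (r − 1) · k objects total. Threshold: n = (r − 1) · k + 1. With r = 36 and k = 156: n = 35 · 156 + 1 = 5460 + 1 = 5461. For n = 5460 = 35 · 156, we can put exactly 35 objects in every box, avoiding 36 in any single one — so 5461 is tight.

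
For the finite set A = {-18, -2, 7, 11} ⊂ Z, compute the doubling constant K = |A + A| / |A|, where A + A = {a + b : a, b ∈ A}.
K = |A + A| / |A| = 10/4 = 5/2

Enumerate A + A = {a + b : a, b ∈ A}. With |A| = 4, there are |A|^2 = 16 ordered sum pairs; collecting distinct values, A + A = {-36, -20, -11, -7, -4, 5, 9, 14, 18, 22}, so |A + A| = 10. Thus K = 10/4 = 5/2. For comparison, the minimum possible |A + A| over all 4-element sets is 2·4 − 1 = 7 (so min K = 7/4), attained only by arithmetic progressions.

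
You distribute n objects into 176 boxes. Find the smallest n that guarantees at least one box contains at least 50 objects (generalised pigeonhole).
n = (50 − 1)·176 + 1 = 8625

By the generalised pigeonhole principle, to guarantee some box contains ≥ r objects we need more than (r − 1) · k objects total. Threshold: n = (r − 1) · k + 1. With r = 50 and k = 176: n = 49 · 176 + 1 = 8624 + 1 = 8625. For n = 8624 = 49 · 176, we can put exactly 49 objects in every box, avoiding 50 in any single one — so 8625 is tight.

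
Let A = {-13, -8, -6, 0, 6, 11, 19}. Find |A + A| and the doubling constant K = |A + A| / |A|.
K = |A + A| / |A| = 24/7

Enumerate A + A = {a + b : a, b ∈ A}. With |A| = 7, there are |A|^2 = 49 ordered sum pairs; collecting distinct values, A + A = {-26, -21, -19, -16, -14, -13, -12, -8, -7, -6, -2, 0, 3, 5, 6, 11, 12, 13, 17, 19, 22, 25, 30, 38}, so |A + A| = 24. Thus K = 24/7. For comparison, the minimum possible |A + A| over all 7-element sets is 2·7 − 1 = 13 (so min K = 13/7), attained only by arithmetic progressions.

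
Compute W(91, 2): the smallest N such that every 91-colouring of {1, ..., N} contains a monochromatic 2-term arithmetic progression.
W(91, 2) = 91 + 1 = 92

A 2-term AP is any pair of integers, so a monochromatic 2-AP exists iff some colour is used at least twice. With 91 colours, the colouring i ↦ i on {1, ..., 91} uses each colour once, avoiding any monochromatic pair, so W(91, 2) > 91. For {1, ..., 92}, pigeonhole forces two integers of the same colour, which form a monochromatic 2-AP. Hence W(91, 2) = 92.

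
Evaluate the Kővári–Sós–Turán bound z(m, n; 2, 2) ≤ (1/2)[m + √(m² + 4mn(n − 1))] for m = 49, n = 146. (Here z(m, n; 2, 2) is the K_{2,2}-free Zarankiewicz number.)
z(49, 146; 2, 2) ≤ (1/2)[49 + √(49² + 4·49·146·145)] = (1/2)[49 + √4151721] = 1043.2886

Kővári–Sós–Turán: let r_1, ..., r_49 be the row sums and z = Σ r_i the total number of 1s. Each pair of columns can share at most one row with both entries 1 (else a 2×2 all-ones block appears), so Σ_i C(r_i, 2) ≤ C(146, 2) = 10585. By convexity Σ_i C(r_i, 2) ≥ 49·C(z/49, 2) = z(z − 49)/(2·49), giving z² − 49z − 49·146·145 ≤ 0 and hence z ≤ (1/2)[49 + √(2401 + 4·1037330)] = (1/2)[49 + √4151721] ≈ (1/2)(49 + 2037.5772) = 1043.2886.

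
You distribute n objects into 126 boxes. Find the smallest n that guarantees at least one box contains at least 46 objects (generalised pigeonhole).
n = (46 − 1)·126 + 1 = 5671

By the generalised pigeonhole principle, to guarantee some box contains ≥ r objects we need more than (r − 1) · k objects total. Threshold: n = (r − 1) · k + 1. With r = 46 and k = 126: n = 45 · 126 + 1 = 5670 + 1 = 5671. For n = 5670 = 45 · 126, we can put exactly 45 objects in every box, avoiding 46 in any single one — so 5671 is tight.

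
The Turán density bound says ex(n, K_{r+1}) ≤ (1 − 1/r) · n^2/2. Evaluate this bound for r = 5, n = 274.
Turán density bound = (4/5) · 274^2/2 = 150152/5 ≈ 30030.4

Turán's theorem: ex(n, K_{r+1}) is achieved by the complete r-partite Turán graph T(n, r) with parts as balanced as possible, and is at most (1 − 1/r) · n^2/2. For r = 5, n = 274: the density bound is (4/5) · 75076/2 = 150152/5 ≈ 30030.4. The integer-valued extremum is e(T(274, 5)) = 30030, which is strictly less than the density bound 150152/5 since 5 ∤ 274 (the parts of T(274, 5) cannot all be equal).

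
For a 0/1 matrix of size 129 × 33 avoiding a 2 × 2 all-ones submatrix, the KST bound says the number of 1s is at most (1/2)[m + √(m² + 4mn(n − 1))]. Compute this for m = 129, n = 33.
z(129, 33; 2, 2) ≤ (1/2)[129 + √(129² + 4·129·33·32)] = (1/2)[129 + √561537] = 439.1789

Kővári–Sós–Turán: let r_1, ..., r_129 be the row sums and z = Σ r_i the total number of 1s. Each pair of columns can share at most one row with both entries 1 (else a 2×2 all-ones block appears), so Σ_i C(r_i, 2) ≤ C(33, 2) = 528. By convexity Σ_i C(r_i, 2) ≥ 129·C(z/129, 2) = z(z − 129)/(2·129), giving z² − 129z − 129·33·32 ≤ 0 and hence z ≤ (1/2)[129 + √(16641 + 4·136224)] = (1/2)[129 + √561537] ≈ (1/2)(129 + 749.3577) = 439.1789.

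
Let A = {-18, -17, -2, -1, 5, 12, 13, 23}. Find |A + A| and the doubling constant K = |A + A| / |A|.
K = |A + A| / |A| = 31/8

Enumerate A + A = {a + b : a, b ∈ A}. With |A| = 8, there are |A|^2 = 64 ordered sum pairs; collecting distinct values, A + A = {-36, -35, -34, -20, -19, -18, -13, -12, -6, -5, -4, -3, -2, 3, 4, 5, 6, 10, 11, 12, 17, 18, 21, 22, 24, 25, 26, 28, 35, 36, 46}, so |A + A| = 31. Thus K = 31/8. For comparison, the minimum possible |A + A| over all 8-element sets is 2·8 − 1 = 15 (so min K = 15/8), attained only by arithmetic progressions.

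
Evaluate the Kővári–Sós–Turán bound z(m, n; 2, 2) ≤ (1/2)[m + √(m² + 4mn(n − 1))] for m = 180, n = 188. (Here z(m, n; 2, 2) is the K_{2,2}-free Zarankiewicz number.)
z(180, 188; 2, 2) ≤ (1/2)[180 + √(180² + 4·180·188·187)] = (1/2)[180 + √25344720] = 2607.177

Kővári–Sós–Turán: let r_1, ..., r_180 be the row sums and z = Σ r_i the total number of 1s. Each pair of columns can share at most one row with both entries 1 (else a 2×2 all-ones block appears), so Σ_i C(r_i, 2) ≤ C(188, 2) = 17578. By convexity Σ_i C(r_i, 2) ≥ 180·C(z/180, 2) = z(z − 180)/(2·180), giving z² − 180z − 180·188·187 ≤ 0 and hence z ≤ (1/2)[180 + √(32400 + 4·6328080)] = (1/2)[180 + √25344720] ≈ (1/2)(180 + 5034.354) = 2607.177.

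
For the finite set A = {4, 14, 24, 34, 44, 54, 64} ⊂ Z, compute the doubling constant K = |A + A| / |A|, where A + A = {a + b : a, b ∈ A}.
K = |A + A| / |A| = 13/7

Enumerate A + A = {a + b : a, b ∈ A}. With |A| = 7, there are |A|^2 = 49 ordered sum pairs; collecting distinct values, A + A = {8, 18, 28, 38, 48, 58, 68, 78, 88, 98, 108, 118, 128}, so |A + A| = 13. Thus K = 13/7. Here |A + A| = 2|A| − 1 = 13, the minimum possible — so K = 13/7 is minimal, which holds iff A is an arithmetic progression.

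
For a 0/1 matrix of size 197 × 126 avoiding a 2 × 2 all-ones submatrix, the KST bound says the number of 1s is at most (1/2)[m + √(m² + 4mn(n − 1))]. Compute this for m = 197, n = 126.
z(197, 126; 2, 2) ≤ (1/2)[197 + √(197² + 4·197·126·125)] = (1/2)[197 + √12449809] = 1862.7143

Kővári–Sós–Turán: let r_1, ..., r_197 be the row sums and z = Σ r_i the total number of 1s. Each pair of columns can share at most one row with both entries 1 (else a 2×2 all-ones block appears), so Σ_i C(r_i, 2) ≤ C(126, 2) = 7875. By convexity Σ_i C(r_i, 2) ≥ 197·C(z/197, 2) = z(z − 197)/(2·197), giving z² − 197z − 197·126·125 ≤ 0 and hence z ≤ (1/2)[197 + √(38809 + 4·3102750)] = (1/2)[197 + √12449809] ≈ (1/2)(197 + 3528.4287) = 1862.7143.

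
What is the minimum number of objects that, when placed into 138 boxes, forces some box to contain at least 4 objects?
n = (4 − 1)·138 + 1 = 415

By the generalised pigeonhole principle, to guarantee some box contains ≥ r objects we need more than (r − 1) · k objects total. Threshold: n = (r − 1) · k + 1. With r = 4 and k = 138: n = 3 · 138 + 1 = 414 + 1 = 415. For n = 414 = 3 · 138, we can put exactly 3 objects in every box, avoiding 4 in any single one — so 415 is tight.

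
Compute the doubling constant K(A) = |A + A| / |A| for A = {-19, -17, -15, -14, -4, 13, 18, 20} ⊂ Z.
K = |A + A| / |A| = 32/8 = 4

Enumerate A + A = {a + b : a, b ∈ A}. With |A| = 8, there are |A|^2 = 64 ordered sum pairs; collecting distinct values, A + A = {-38, -36, -34, -33, -32, -31, -30, -29, -28, -23, -21, -19, -18, -8, -6, -4, -2, -1, 1, 3, 4, 5, 6, 9, 14, 16, 26, 31, 33, 36, 38, 40}, so |A + A| = 32. Thus K = 32/8 = 4. For comparison, the minimum possible |A + A| over all 8-element sets is 2·8 − 1 = 15 (so min K = 15/8), attained only by arithmetic progressions.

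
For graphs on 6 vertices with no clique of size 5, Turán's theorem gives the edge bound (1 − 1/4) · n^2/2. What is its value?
Turán density bound = (3/4) · 6^2/2 = 27/2 ≈ 13.5

Turán's theorem: ex(n, K_{r+1}) is achieved by the complete r-partite Turán graph T(n, r) with parts as balanced as possible, and is at most (1 − 1/r) · n^2/2. For r = 4, n = 6: the density bound is (3/4) · 36/2 = 27/2 ≈ 13.5. The integer-valued extremum is e(T(6, 4)) = 13, which is strictly less than the density bound 27/2 since 4 ∤ 6 (the parts of T(6, 4) cannot all be equal).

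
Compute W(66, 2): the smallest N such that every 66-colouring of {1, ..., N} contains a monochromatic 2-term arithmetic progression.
W(66, 2) = 66 + 1 = 67

A 2-term AP is any pair of integers, so a monochromatic 2-AP exists iff some colour is used at least twice. With 66 colours, the colouring i ↦ i on {1, ..., 66} uses each colour once, avoiding any monochromatic pair, so W(66, 2) > 66. For {1, ..., 67}, pigeonhole forces two integers of the same colour, which form a monochromatic 2-AP. Hence W(66, 2) = 67.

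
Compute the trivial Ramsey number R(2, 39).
R(2, 39) = 39

R(2, k) = k for all k ≥ 2: in a 2-colouring of K_k, either some edge is red (a red K_2) or all edges are blue (a blue K_k). And K_{38} coloured all-blue has no blue K_39, so R(2, 39) > 38. Hence R(2, 39) = 39.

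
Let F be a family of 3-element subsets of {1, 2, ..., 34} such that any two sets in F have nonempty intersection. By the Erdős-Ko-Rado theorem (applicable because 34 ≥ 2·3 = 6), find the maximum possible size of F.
max |F| = C(33, 2) = 528

The Erdős-Ko-Rado theorem states: for n ≥ 2k, an intersecting family of k-subsets of an n-element set has size at most C(n − 1, k − 1), with equality for 'star' families {A ⊆ [n] : |A| = k, i ∈ A} (fix an element i). For n = 34, k = 3: C(33, 2) = 528.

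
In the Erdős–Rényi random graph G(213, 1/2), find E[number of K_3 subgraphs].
E[# K_3] = C(213, 3) · (1/2)^C(3, 2) = 1587986 / 2^3 = 793993/4 = 198498.25

For each 3-subset S of vertices (there are C(213, 3) = 1587986 such S), let X_S = 1 if S induces a K_3 (all C(3, 2) = 3 edges present). Then P(X_S = 1) = (1/2)^3 = 1/8. By linearity of expectation, E[# K_3] = C(213, 3) · (1/2)^3 = 1587986 / 8 = 793993/4 = 198498.25.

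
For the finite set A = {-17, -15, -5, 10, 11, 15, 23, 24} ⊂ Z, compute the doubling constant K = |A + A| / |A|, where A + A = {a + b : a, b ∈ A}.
K = |A + A| / |A| = 34/8 = 17/4

Enumerate A + A = {a + b : a, b ∈ A}. With |A| = 8, there are |A|^2 = 64 ordered sum pairs; collecting distinct values, A + A = {-34, -32, -30, -22, -20, -10, -7, -6, -5, -4, -2, 0, 5, 6, 7, 8, 9, 10, 18, 19, 20, 21, 22, 25, 26, 30, 33, 34, 35, 38, 39, 46, 47, 48}, so |A + A| = 34. Thus K = 34/8 = 17/4. For comparison, the minimum possible |A + A| over all 8-element sets is 2·8 − 1 = 15 (so min K = 15/8), attained only by arithmetic progressions.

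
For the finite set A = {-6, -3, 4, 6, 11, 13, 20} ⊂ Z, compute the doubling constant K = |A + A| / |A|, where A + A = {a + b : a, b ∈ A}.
K = |A + A| / |A| = 22/7

Enumerate A + A = {a + b : a, b ∈ A}. With |A| = 7, there are |A|^2 = 49 ordered sum pairs; collecting distinct values, A + A = {-12, -9, -6, -2, 0, 1, 3, 5, 7, 8, 10, 12, 14, 15, 17, 19, 22, 24, 26, 31, 33, 40}, so |A + A| = 22. Thus K = 22/7. For comparison, the minimum possible |A + A| over all 7-element sets is 2·7 − 1 = 13 (so min K = 13/7), attained only by arithmetic progressions.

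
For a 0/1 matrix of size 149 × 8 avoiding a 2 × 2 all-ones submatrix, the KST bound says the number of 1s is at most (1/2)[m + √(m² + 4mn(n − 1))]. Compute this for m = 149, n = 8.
z(149, 8; 2, 2) ≤ (1/2)[149 + √(149² + 4·149·8·7)] = (1/2)[149 + √55577] = 192.3739

Kővári–Sós–Turán: let r_1, ..., r_149 be the row sums and z = Σ r_i the total number of 1s. Each pair of columns can share at most one row with both entries 1 (else a 2×2 all-ones block appears), so Σ_i C(r_i, 2) ≤ C(8, 2) = 28. By convexity Σ_i C(r_i, 2) ≥ 149·C(z/149, 2) = z(z − 149)/(2·149), giving z² − 149z − 149·8·7 ≤ 0 and hence z ≤ (1/2)[149 + √(22201 + 4·8344)] = (1/2)[149 + √55577] ≈ (1/2)(149 + 235.7477) = 192.3739.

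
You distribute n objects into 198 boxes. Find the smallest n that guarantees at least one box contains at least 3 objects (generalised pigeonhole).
n = (3 − 1)·198 + 1 = 397

By the generalised pigeonhole principle, to guarantee some box contains ≥ r objects we need more than (r − 1) · k objects total. Threshold: n = (r − 1) · k + 1. With r = 3 and k = 198: n = 2 · 198 + 1 = 396 + 1 = 397. For n = 396 = 2 · 198, we can put exactly 2 objects in every box, avoiding 3 in any single one — so 397 is tight.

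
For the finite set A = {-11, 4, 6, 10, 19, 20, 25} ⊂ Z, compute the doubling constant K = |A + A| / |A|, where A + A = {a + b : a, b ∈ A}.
K = |A + A| / |A| = 25/7

Enumerate A + A = {a + b : a, b ∈ A}. With |A| = 7, there are |A|^2 = 49 ordered sum pairs; collecting distinct values, A + A = {-22, -7, -5, -1, 8, 9, 10, 12, 14, 16, 20, 23, 24, 25, 26, 29, 30, 31, 35, 38, 39, 40, 44, 45, 50}, so |A + A| = 25. Thus K = 25/7. For comparison, the minimum possible |A + A| over all 7-element sets is 2·7 − 1 = 13 (so min K = 13/7), attained only by arithmetic progressions.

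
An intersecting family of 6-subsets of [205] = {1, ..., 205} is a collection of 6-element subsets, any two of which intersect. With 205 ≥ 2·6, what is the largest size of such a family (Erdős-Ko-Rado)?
max |F| = C(204, 5) = 2802350040

Erdős-Ko-Rado (1961): when n ≥ 2k, max |F| = C(n−1, k−1). The bound is attained by the star {A : i ∈ A} for any fixed i ∈ [n]. Here C(205−1, 6−1) = C(204, 5) = 2802350040.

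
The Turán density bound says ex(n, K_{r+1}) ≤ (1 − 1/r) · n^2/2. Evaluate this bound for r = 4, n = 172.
Turán density bound = (3/4) · 172^2/2 = 11094

Turán's theorem: ex(n, K_{r+1}) is achieved by the complete r-partite Turán graph T(n, r) with parts as balanced as possible, and is at most (1 − 1/r) · n^2/2. For r = 4, n = 172: the density bound is (3/4) · 29584/2 = 11094. Since 4 ∣ 172, the Turán graph T(172, 4) has parts of equal size 43, and its edge count e(T(172, 4)) = 11094 attains the density bound exactly.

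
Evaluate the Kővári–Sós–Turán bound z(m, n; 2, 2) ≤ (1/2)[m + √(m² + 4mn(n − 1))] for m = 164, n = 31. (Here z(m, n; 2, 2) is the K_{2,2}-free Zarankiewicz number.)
z(164, 31; 2, 2) ≤ (1/2)[164 + √(164² + 4·164·31·30)] = (1/2)[164 + √636976] = 481.0539

Kővári–Sós–Turán: let r_1, ..., r_164 be the row sums and z = Σ r_i the total number of 1s. Each pair of columns can share at most one row with both entries 1 (else a 2×2 all-ones block appears), so Σ_i C(r_i, 2) ≤ C(31, 2) = 465. By convexity Σ_i C(r_i, 2) ≥ 164·C(z/164, 2) = z(z − 164)/(2·164), giving z² − 164z − 164·31·30 ≤ 0 and hence z ≤ (1/2)[164 + √(26896 + 4·152520)] = (1/2)[164 + √636976] ≈ (1/2)(164 + 798.1078) = 481.0539.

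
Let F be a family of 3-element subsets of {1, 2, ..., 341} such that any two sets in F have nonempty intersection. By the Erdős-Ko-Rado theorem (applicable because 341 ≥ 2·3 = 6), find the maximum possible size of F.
max |F| = C(340, 2) = 57630

Erdős-Ko-Rado (1961): when n ≥ 2k, max |F| = C(n−1, k−1). The bound is attained by the star {A : i ∈ A} for any fixed i ∈ [n]. Here C(341−1, 3−1) = C(340, 2) = 57630.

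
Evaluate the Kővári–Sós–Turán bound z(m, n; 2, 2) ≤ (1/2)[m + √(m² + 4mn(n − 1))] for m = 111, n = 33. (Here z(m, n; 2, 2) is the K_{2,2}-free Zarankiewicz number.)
z(111, 33; 2, 2) ≤ (1/2)[111 + √(111² + 4·111·33·32)] = (1/2)[111 + √481185] = 402.3375

Kővári–Sós–Turán: let r_1, ..., r_111 be the row sums and z = Σ r_i the total number of 1s. Each pair of columns can share at most one row with both entries 1 (else a 2×2 all-ones block appears), so Σ_i C(r_i, 2) ≤ C(33, 2) = 528. By convexity Σ_i C(r_i, 2) ≥ 111·C(z/111, 2) = z(z − 111)/(2·111), giving z² − 111z − 111·33·32 ≤ 0 and hence z ≤ (1/2)[111 + √(12321 + 4·117216)] = (1/2)[111 + √481185] ≈ (1/2)(111 + 693.675) = 402.3375.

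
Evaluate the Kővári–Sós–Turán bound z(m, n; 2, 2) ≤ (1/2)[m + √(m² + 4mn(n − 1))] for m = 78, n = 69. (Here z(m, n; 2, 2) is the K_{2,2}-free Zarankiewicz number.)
z(78, 69; 2, 2) ≤ (1/2)[78 + √(78² + 4·78·69·68)] = (1/2)[78 + √1469988] = 645.2153

Kővári–Sós–Turán: let r_1, ..., r_78 be the row sums and z = Σ r_i the total number of 1s. Each pair of columns can share at most one row with both entries 1 (else a 2×2 all-ones block appears), so Σ_i C(r_i, 2) ≤ C(69, 2) = 2346. By convexity Σ_i C(r_i, 2) ≥ 78·C(z/78, 2) = z(z − 78)/(2·78), giving z² − 78z − 78·69·68 ≤ 0 and hence z ≤ (1/2)[78 + √(6084 + 4·365976)] = (1/2)[78 + √1469988] ≈ (1/2)(78 + 1212.4306) = 645.2153.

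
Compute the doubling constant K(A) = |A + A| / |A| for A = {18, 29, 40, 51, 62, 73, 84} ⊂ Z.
K = |A + A| / |A| = 13/7

Enumerate A + A = {a + b : a, b ∈ A}. With |A| = 7, there are |A|^2 = 49 ordered sum pairs; collecting distinct values, A + A = {36, 47, 58, 69, 80, 91, 102, 113, 124, 135, 146, 157, 168}, so |A + A| = 13. Thus K = 13/7. Here |A + A| = 2|A| − 1 = 13, the minimum possible — so K = 13/7 is minimal, which holds iff A is an arithmetic progression.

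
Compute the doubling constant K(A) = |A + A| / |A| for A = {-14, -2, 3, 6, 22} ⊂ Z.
K = |A + A| / |A| = 15/5 = 3

Enumerate A + A = {a + b : a, b ∈ A}. With |A| = 5, there are |A|^2 = 25 ordered sum pairs; collecting distinct values, A + A = {-28, -16, -11, -8, -4, 1, 4, 6, 8, 9, 12, 20, 25, 28, 44}, so |A + A| = 15. Thus K = 15/5 = 3. For comparison, the minimum possible |A + A| over all 5-element sets is 2·5 − 1 = 9 (so min K = 9/5), attained only by arithmetic progressions.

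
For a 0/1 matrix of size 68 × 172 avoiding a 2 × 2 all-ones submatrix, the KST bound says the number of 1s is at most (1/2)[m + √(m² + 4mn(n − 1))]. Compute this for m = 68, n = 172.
z(68, 172; 2, 2) ≤ (1/2)[68 + √(68² + 4·68·172·171)] = (1/2)[68 + √8004688] = 1448.6279

Kővári–Sós–Turán: let r_1, ..., r_68 be the row sums and z = Σ r_i the total number of 1s. Each pair of columns can share at most one row with both entries 1 (else a 2×2 all-ones block appears), so Σ_i C(r_i, 2) ≤ C(172, 2) = 14706. By convexity Σ_i C(r_i, 2) ≥ 68·C(z/68, 2) = z(z − 68)/(2·68), giving z² − 68z − 68·172·171 ≤ 0 and hence z ≤ (1/2)[68 + √(4624 + 4·2000016)] = (1/2)[68 + √8004688] ≈ (1/2)(68 + 2829.2557) = 1448.6279.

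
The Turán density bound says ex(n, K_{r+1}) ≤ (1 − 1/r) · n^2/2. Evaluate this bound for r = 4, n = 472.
Turán density bound = (3/4) · 472^2/2 = 83544

Turán's theorem: ex(n, K_{r+1}) is achieved by the complete r-partite Turán graph T(n, r) with parts as balanced as possible, and is at most (1 − 1/r) · n^2/2. For r = 4, n = 472: the density bound is (3/4) · 222784/2 = 83544. Since 4 ∣ 472, the Turán graph T(472, 4) has parts of equal size 118, and its edge count e(T(472, 4)) = 83544 attains the density bound exactly.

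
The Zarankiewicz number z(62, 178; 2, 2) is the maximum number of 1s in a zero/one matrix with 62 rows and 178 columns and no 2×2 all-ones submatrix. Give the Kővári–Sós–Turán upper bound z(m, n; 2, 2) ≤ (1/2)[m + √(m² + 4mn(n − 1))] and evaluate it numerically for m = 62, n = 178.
z(62, 178; 2, 2) ≤ (1/2)[62 + √(62² + 4·62·178·177)] = (1/2)[62 + √7817332] = 1428.9746

Kővári–Sós–Turán: let r_1, ..., r_62 be the row sums and z = Σ r_i the total number of 1s. Each pair of columns can share at most one row with both entries 1 (else a 2×2 all-ones block appears), so Σ_i C(r_i, 2) ≤ C(178, 2) = 15753. By convexity Σ_i C(r_i, 2) ≥ 62·C(z/62, 2) = z(z − 62)/(2·62), giving z² − 62z − 62·178·177 ≤ 0 and hence z ≤ (1/2)[62 + √(3844 + 4·1953372)] = (1/2)[62 + √7817332] ≈ (1/2)(62 + 2795.9492) = 1428.9746.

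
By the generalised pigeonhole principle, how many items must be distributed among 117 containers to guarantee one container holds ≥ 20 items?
n = (20 − 1)·117 + 1 = 2224

By the generalised pigeonhole principle, to guarantee some box contains ≥ r objects we need more than (r − 1) · k objects total. Threshold: n = (r − 1) · k + 1. With r = 20 and k = 117: n = 19 · 117 + 1 = 2223 + 1 = 2224. For n = 2223 = 19 · 117, we can put exactly 19 objects in every box, avoiding 20 in any single one — so 2224 is tight.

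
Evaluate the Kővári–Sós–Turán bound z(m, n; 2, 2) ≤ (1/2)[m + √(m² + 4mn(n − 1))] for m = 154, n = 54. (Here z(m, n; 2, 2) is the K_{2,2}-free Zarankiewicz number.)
z(154, 54; 2, 2) ≤ (1/2)[154 + √(154² + 4·154·54·53)] = (1/2)[154 + √1786708] = 745.339

Kővári–Sós–Turán: let r_1, ..., r_154 be the row sums and z = Σ r_i the total number of 1s. Each pair of columns can share at most one row with both entries 1 (else a 2×2 all-ones block appears), so Σ_i C(r_i, 2) ≤ C(54, 2) = 1431. By convexity Σ_i C(r_i, 2) ≥ 154·C(z/154, 2) = z(z − 154)/(2·154), giving z² − 154z − 154·54·53 ≤ 0 and hence z ≤ (1/2)[154 + √(23716 + 4·440748)] = (1/2)[154 + √1786708] ≈ (1/2)(154 + 1336.678) = 745.339.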